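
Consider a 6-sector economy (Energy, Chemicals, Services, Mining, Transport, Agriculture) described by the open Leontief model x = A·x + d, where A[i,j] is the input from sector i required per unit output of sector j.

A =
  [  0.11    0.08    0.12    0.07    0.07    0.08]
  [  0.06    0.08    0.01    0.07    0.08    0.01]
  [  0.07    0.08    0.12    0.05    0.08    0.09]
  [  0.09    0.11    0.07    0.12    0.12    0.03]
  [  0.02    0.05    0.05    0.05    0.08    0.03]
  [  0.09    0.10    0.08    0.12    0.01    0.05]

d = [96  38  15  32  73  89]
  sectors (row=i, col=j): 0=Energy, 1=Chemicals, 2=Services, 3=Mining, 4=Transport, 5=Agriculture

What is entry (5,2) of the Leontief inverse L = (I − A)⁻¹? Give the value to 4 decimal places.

Form M = I − A:
  [  0.89   -0.08   -0.12   -0.07   -0.07   -0.08]
  [ -0.06    0.92   -0.01   -0.07   -0.08   -0.01]
  [ -0.07   -0.08    0.88   -0.05   -0.08   -0.09]
  [ -0.09   -0.11   -0.07    0.88   -0.12   -0.03]
  [ -0.02   -0.05   -0.05   -0.05    0.92   -0.03]
  [ -0.09   -0.10   -0.08   -0.12   -0.01    0.95]
Leontief inverse L = M⁻¹:
  [  1.1801    0.1581    0.1937    0.1429    0.1404    0.1283]
  [  0.0964    1.1226    0.0446    0.1108    0.1236    0.0316]
  [  0.1318    0.1507    1.1855    0.1161    0.1428    0.1332]
  [  0.1555    0.1863    0.1358    1.1922    0.1961    0.0718]
  [  0.0515    0.0883    0.0830    0.0863    1.1176    0.0512]
  [  0.1532    0.1703    0.1409    0.1865    0.0749    1.0889]
Total output x = L · d:
  x_0 = 1.1801·96 + 0.1581·38 + 0.1937·15 + 0.1429·32 + 0.1404·73 + 0.1283·89 = 148.4504
  x_1 = 0.0964·96 + 1.1226·38 + 0.0446·15 + 0.1108·32 + 0.1236·73 + 0.0316·89 = 67.9602
  x_2 = 0.1318·96 + 0.1507·38 + 1.1855·15 + 0.1161·32 + 0.1428·73 + 0.1332·89 = 62.1553
  x_3 = 0.1555·96 + 0.1863·38 + 0.1358·15 + 1.1922·32 + 0.1961·73 + 0.0718·89 = 82.8973
  x_4 = 0.0515·96 + 0.0883·38 + 0.0830·15 + 0.0863·32 + 1.1176·73 + 0.0512·89 = 98.4445
  x_5 = 0.1532·96 + 0.1703·38 + 0.1409·15 + 0.1865·32 + 0.0749·73 + 1.0889·89 = 131.6433

L[5,2] = 0.1409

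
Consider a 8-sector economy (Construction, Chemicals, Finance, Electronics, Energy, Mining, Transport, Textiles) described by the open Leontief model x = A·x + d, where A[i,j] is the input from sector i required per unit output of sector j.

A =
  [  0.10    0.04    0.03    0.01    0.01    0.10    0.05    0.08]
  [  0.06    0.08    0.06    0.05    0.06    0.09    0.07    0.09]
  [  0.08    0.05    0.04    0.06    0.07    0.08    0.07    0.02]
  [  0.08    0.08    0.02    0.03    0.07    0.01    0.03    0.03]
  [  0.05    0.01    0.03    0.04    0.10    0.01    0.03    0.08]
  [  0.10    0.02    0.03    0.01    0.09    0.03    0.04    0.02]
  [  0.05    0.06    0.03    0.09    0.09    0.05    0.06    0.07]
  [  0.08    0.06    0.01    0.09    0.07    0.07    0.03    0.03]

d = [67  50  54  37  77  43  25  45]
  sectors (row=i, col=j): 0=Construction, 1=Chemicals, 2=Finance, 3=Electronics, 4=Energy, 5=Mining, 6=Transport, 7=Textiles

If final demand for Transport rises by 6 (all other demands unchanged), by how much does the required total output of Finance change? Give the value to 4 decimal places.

0.6464

Form M = I − A:
  [  0.90   -0.04   -0.03   -0.01   -0.01   -0.10   -0.05   -0.08]
  [ -0.06    0.92   -0.06   -0.05   -0.06   -0.09   -0.07   -0.09]
  [ -0.08   -0.05    0.96   -0.06   -0.07   -0.08   -0.07   -0.02]
  [ -0.08   -0.08   -0.02    0.97   -0.07   -0.01   -0.03   -0.03]
  [ -0.05   -0.01   -0.03   -0.04    0.90   -0.01   -0.03   -0.08]
  [ -0.10   -0.02   -0.03   -0.01   -0.09    0.97   -0.04   -0.02]
  [ -0.05   -0.06   -0.03   -0.09   -0.09   -0.05    0.94   -0.07]
  [ -0.08   -0.06   -0.01   -0.09   -0.07   -0.07   -0.03    0.97]
Leontief inverse L = M⁻¹:
  [  1.1588    0.0738    0.0519    0.0416    0.0571    0.1445    0.0841    0.1185]
  [  0.1339    1.1274    0.0903    0.0958    0.1282    0.1444    0.1156    0.1424]
  [  0.1414    0.0876    1.0654    0.0944    0.1258    0.1231    0.1077    0.0654]
  [  0.1256    0.1101    0.0403    1.0573    0.1100    0.0465    0.0593    0.0684]
  [  0.0938    0.0369    0.0465    0.0689    1.1420    0.0404    0.0552    0.1132]
  [  0.1441    0.0443    0.0479    0.0343    0.1282    1.0630    0.0667    0.0554]
  [  0.1136    0.1023    0.0558    0.1299    0.1509    0.0938    1.0984    0.1177]
  [  0.1376    0.0960    0.0331    0.1199    0.1205    0.1090    0.0635    1.0723]
Total output x = L · d:
  x_0 = 1.1588·67 + 0.0738·50 + 0.0519·54 + 0.0416·37 + 0.0571·77 + 0.1445·43 + 0.0841·25 + 0.1185·45 = 103.7154
  x_1 = 0.1339·67 + 1.1274·50 + 0.0903·54 + 0.0958·37 + 0.1282·77 + 0.1444·43 + 0.1156·25 + 0.1424·45 = 99.1381
  x_2 = 0.1414·67 + 0.0876·50 + 1.0654·54 + 0.0944·37 + 0.1258·77 + 0.1231·43 + 0.1077·25 + 0.0654·45 = 95.4863
  x_3 = 0.1256·67 + 0.1101·50 + 0.0403·54 + 1.0573·37 + 0.1100·77 + 0.0465·43 + 0.0593·25 + 0.0684·45 = 70.2432
  x_4 = 0.0938·67 + 0.0369·50 + 0.0465·54 + 0.0689·37 + 1.1420·77 + 0.0404·43 + 0.0552·25 + 0.1132·45 = 109.3318
  x_5 = 0.1441·67 + 0.0443·50 + 0.0479·54 + 0.0343·37 + 0.1282·77 + 1.0630·43 + 0.0667·25 + 0.0554·45 = 75.4642
  x_6 = 0.1136·67 + 0.1023·50 + 0.0558·54 + 0.1299·37 + 0.1509·77 + 0.0938·43 + 1.0984·25 + 0.1177·45 = 68.9542
  x_7 = 0.1376·67 + 0.0960·50 + 0.0331·54 + 0.1199·37 + 0.1205·77 + 0.1090·43 + 0.0635·25 + 1.0723·45 = 84.0481
Δx_2 = L[2,6] · Δd_6 = 0.1077 · 6 = 0.6464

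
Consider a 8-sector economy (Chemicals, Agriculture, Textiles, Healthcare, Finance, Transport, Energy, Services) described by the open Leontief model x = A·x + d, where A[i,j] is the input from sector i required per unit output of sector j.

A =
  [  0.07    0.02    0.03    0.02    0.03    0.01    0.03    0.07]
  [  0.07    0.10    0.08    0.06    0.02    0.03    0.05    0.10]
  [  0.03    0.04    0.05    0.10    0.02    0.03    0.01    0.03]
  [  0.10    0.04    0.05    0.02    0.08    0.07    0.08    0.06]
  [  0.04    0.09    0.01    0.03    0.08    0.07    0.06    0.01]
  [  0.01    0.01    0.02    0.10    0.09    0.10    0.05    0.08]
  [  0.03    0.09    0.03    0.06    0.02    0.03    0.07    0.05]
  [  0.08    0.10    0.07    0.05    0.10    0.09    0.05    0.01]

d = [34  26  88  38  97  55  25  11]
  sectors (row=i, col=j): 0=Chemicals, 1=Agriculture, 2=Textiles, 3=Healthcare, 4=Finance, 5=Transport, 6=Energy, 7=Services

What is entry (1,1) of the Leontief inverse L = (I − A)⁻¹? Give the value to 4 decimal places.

L[1,1] = 1.1573

Form M = I − A:
  [  0.93   -0.02   -0.03   -0.02   -0.03   -0.01   -0.03   -0.07]
  [ -0.07    0.90   -0.08   -0.06   -0.02   -0.03   -0.05   -0.10]
  [ -0.03   -0.04    0.95   -0.10   -0.02   -0.03   -0.01   -0.03]
  [ -0.10   -0.04   -0.05    0.98   -0.08   -0.07   -0.08   -0.06]
  [ -0.04   -0.09   -0.01   -0.03    0.92   -0.07   -0.06   -0.01]
  [ -0.01   -0.01   -0.02   -0.10   -0.09    0.90   -0.05   -0.08]
  [ -0.03   -0.09   -0.03   -0.06   -0.02   -0.03    0.93   -0.05]
  [ -0.08   -0.10   -0.07   -0.05   -0.10   -0.09   -0.05    0.99]
Leontief inverse L = M⁻¹:
  [  1.0979    0.0503    0.0511    0.0439    0.0564    0.0344    0.0529    0.0929]
  [  0.1222    1.1573    0.1231    0.1089    0.0667    0.0755    0.0931    0.1474]
  [  0.0630    0.0711    1.0747    0.1284    0.0513    0.0601    0.0382    0.0593]
  [  0.1437    0.0918    0.0836    1.0658    0.1263    0.1146    0.1220    0.1033]
  [  0.0750    0.1342    0.0378    0.0671    1.1168    0.1067    0.0962    0.0488]
  [  0.0537    0.0600    0.0520    0.1441    0.1446    1.1531    0.0957    0.1196]
  [  0.0688    0.1351    0.0619    0.0964    0.0548    0.0647    1.1055    0.0878]
  [  0.1287    0.1565    0.1085    0.1022    0.1500    0.1393    0.0968    1.0621]
Total output x = L · d:
  x_0 = 1.0979·34 + 0.0503·26 + 0.0511·88 + 0.0439·38 + 0.0564·97 + 0.0344·55 + 0.0529·25 + 0.0929·11 = 54.5135
  x_1 = 0.1222·34 + 1.1573·26 + 0.1231·88 + 0.1089·38 + 0.0667·97 + 0.0755·55 + 0.0931·25 + 0.1474·11 = 63.7937
  x_2 = 0.0630·34 + 0.0711·26 + 1.0747·88 + 0.1284·38 + 0.0513·97 + 0.0601·55 + 0.0382·25 + 0.0593·11 = 113.3288
  x_3 = 0.1437·34 + 0.0918·26 + 0.0836·88 + 1.0658·38 + 0.1263·97 + 0.1146·55 + 0.1220·25 + 0.1033·11 = 77.8605
  x_4 = 0.0750·34 + 0.1342·26 + 0.0378·88 + 0.0671·38 + 1.1168·97 + 0.1067·55 + 0.0962·25 + 0.0488·11 = 129.0663
  x_5 = 0.0537·34 + 0.0600·26 + 0.0520·88 + 0.1441·38 + 0.1446·97 + 1.1531·55 + 0.0957·25 + 0.1196·11 = 94.5881
  x_6 = 0.0688·34 + 0.1351·26 + 0.0619·88 + 0.0964·38 + 0.0548·97 + 0.0647·55 + 1.1055·25 + 0.0878·11 = 52.4482
  x_7 = 0.1287·34 + 0.1565·26 + 0.1085·88 + 0.1022·38 + 0.1500·97 + 0.1393·55 + 0.0968·25 + 1.0621·11 = 58.1904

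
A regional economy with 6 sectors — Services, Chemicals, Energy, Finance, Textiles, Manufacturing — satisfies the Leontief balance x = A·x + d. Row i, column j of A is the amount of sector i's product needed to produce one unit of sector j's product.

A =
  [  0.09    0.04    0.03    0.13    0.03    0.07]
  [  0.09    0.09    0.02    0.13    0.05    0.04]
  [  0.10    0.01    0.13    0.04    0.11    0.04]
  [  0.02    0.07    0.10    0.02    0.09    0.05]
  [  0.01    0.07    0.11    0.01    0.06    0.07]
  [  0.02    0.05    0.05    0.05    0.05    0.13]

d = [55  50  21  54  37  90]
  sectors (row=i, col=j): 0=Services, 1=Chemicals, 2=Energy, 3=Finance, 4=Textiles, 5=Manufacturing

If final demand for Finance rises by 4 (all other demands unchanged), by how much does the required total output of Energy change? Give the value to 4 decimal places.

Form M = I − A:
  [  0.91   -0.04   -0.03   -0.13   -0.03   -0.07]
  [ -0.09    0.91   -0.02   -0.13   -0.05   -0.04]
  [ -0.10   -0.01    0.87   -0.04   -0.11   -0.04]
  [ -0.02   -0.07   -0.10    0.98   -0.09   -0.05]
  [ -0.01   -0.07   -0.11   -0.01    0.94   -0.07]
  [ -0.02   -0.05   -0.05   -0.05   -0.05    0.87]
Leontief inverse L = M⁻¹:
  [  1.1215    0.0747    0.0751    0.1682    0.0706    0.1125]
  [  0.1258    1.1303    0.0669    0.1745    0.0931    0.0827]
  [  0.1402    0.0421    1.1891    0.0787    0.1579    0.0851]
  [  0.0524    0.0996    0.1464    1.0523    0.1294    0.0864]
  [  0.0417    0.0969    0.1533    0.0412    1.0978    0.1056]
  [  0.0465    0.0804    0.0911    0.0813    0.0866    1.1727]
Total output x = L · d:
  x_0 = 1.1215·55 + 0.0747·50 + 0.0751·21 + 0.1682·54 + 0.0706·37 + 0.1125·90 = 88.8118
  x_1 = 0.1258·55 + 1.1303·50 + 0.0669·21 + 0.1745·54 + 0.0931·37 + 0.0827·90 = 85.1494
  x_2 = 0.1402·55 + 0.0421·50 + 1.1891·21 + 0.0787·54 + 0.1579·37 + 0.0851·90 = 52.5382
  x_3 = 0.0524·55 + 0.0996·50 + 0.1464·21 + 1.0523·54 + 0.1294·37 + 0.0864·90 = 80.3217
  x_4 = 0.0417·55 + 0.0969·50 + 0.1533·21 + 0.0412·54 + 1.0978·37 + 0.1056·90 = 62.7070
  x_5 = 0.0465·55 + 0.0804·50 + 0.0911·21 + 0.0813·54 + 0.0866·37 + 1.1727·90 = 121.6231
Δx_2 = L[2,3] · Δd_3 = 0.0787 · 4 = 0.3147

0.3147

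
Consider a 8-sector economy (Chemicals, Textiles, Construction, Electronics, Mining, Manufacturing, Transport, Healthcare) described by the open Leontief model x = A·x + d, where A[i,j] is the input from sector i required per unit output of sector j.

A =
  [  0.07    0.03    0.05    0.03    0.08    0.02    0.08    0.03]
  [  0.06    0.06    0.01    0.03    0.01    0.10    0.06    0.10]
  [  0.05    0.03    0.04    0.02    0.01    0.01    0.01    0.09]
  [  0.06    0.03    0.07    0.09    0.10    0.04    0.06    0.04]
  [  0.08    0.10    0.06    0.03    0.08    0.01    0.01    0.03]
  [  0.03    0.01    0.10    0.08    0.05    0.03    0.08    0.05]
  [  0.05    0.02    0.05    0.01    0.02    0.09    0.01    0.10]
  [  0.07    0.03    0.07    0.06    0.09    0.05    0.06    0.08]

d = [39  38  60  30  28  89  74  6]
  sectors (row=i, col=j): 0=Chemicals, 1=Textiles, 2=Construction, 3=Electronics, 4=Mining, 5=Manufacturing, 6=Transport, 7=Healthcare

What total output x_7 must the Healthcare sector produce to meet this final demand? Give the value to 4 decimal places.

42.6807

Form M = I − A:
  [  0.93   -0.03   -0.05   -0.03   -0.08   -0.02   -0.08   -0.03]
  [ -0.06    0.94   -0.01   -0.03   -0.01   -0.10   -0.06   -0.10]
  [ -0.05   -0.03    0.96   -0.02   -0.01   -0.01   -0.01   -0.09]
  [ -0.06   -0.03   -0.07    0.91   -0.10   -0.04   -0.06   -0.04]
  [ -0.08   -0.10   -0.06   -0.03    0.92   -0.01   -0.01   -0.03]
  [ -0.03   -0.01   -0.10   -0.08   -0.05    0.97   -0.08   -0.05]
  [ -0.05   -0.02   -0.05   -0.01   -0.02   -0.09    0.99   -0.10]
  [ -0.07   -0.03   -0.07   -0.06   -0.09   -0.05   -0.06    0.92]
Leontief inverse L = M⁻¹:
  [  1.1095    0.0572    0.0851    0.0541    0.1157    0.0466    0.1065    0.0710]
  [  0.1025    1.0848    0.0547    0.0648    0.0524    0.1346    0.0990    0.1492]
  [  0.0776    0.0465    1.0648    0.0395    0.0371    0.0285    0.0322    0.1197]
  [  0.1100    0.0646    0.1167    1.1254    0.1486    0.0715    0.0949    0.0900]
  [  0.1220    0.1310    0.0930    0.0558    1.1161    0.0383    0.0409    0.0727]
  [  0.0720    0.0365    0.1407    0.1102    0.0895    1.0582    0.1084    0.0971]
  [  0.0845    0.0403    0.0871    0.0383    0.0552    0.1126    1.0406    0.1384]
  [  0.1222    0.0649    0.1193    0.0966    0.1407    0.0834    0.0977    1.1336]
Total output x = L · d:
  x_0 = 1.1095·39 + 0.0572·38 + 0.0851·60 + 0.0541·30 + 0.1157·28 + 0.0466·89 + 0.1065·74 + 0.0710·6 = 67.8718
  x_1 = 0.1025·39 + 1.0848·38 + 0.0547·60 + 0.0648·30 + 0.0524·28 + 0.1346·89 + 0.0990·74 + 0.1492·6 = 72.1115
  x_2 = 0.0776·39 + 0.0465·38 + 1.0648·60 + 0.0395·30 + 0.0371·28 + 0.0285·89 + 0.0322·74 + 0.1197·6 = 76.5414
  x_3 = 0.1100·39 + 0.0646·38 + 0.1167·60 + 1.1254·30 + 0.1486·28 + 0.0715·89 + 0.0949·74 + 0.0900·6 = 65.6016
  x_4 = 0.1220·39 + 0.1310·38 + 0.0930·60 + 0.0558·30 + 1.1161·28 + 0.0383·89 + 0.0409·74 + 0.0727·6 = 55.1090
  x_5 = 0.0720·39 + 0.0365·38 + 0.1407·60 + 0.1102·30 + 0.0895·28 + 1.0582·89 + 0.1084·74 + 0.0971·6 = 121.2346
  x_6 = 0.0845·39 + 0.0403·38 + 0.0871·60 + 0.0383·30 + 0.0552·28 + 0.1126·89 + 1.0406·74 + 0.1384·6 = 100.6063
  x_7 = 0.1222·39 + 0.0649·38 + 0.1193·60 + 0.0966·30 + 0.1407·28 + 0.0834·89 + 0.0977·74 + 1.1336·6 = 42.6807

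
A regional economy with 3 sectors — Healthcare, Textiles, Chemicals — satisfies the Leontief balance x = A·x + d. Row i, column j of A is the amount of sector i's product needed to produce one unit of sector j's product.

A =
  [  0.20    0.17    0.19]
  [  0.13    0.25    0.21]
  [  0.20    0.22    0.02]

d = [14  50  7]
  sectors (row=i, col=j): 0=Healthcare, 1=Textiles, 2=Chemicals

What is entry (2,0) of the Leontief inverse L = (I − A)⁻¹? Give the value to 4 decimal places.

Form M = I − A:
  [  0.80   -0.17   -0.19]
  [ -0.13    0.75   -0.21]
  [ -0.20   -0.22    0.98]
Leontief inverse L = M⁻¹:
  [  1.4106    0.4268    0.3649]
  [  0.3469    1.5277    0.3946]
  [  0.3658    0.4301    1.1835]
Total output x = L · d:
  x_0 = 1.4106·14 + 0.4268·50 + 0.3649·7 = 43.6417
  x_1 = 0.3469·14 + 1.5277·50 + 0.3946·7 = 84.0054
  x_2 = 0.3658·14 + 0.4301·50 + 1.1835·7 = 34.9077

L[2,0] = 0.3658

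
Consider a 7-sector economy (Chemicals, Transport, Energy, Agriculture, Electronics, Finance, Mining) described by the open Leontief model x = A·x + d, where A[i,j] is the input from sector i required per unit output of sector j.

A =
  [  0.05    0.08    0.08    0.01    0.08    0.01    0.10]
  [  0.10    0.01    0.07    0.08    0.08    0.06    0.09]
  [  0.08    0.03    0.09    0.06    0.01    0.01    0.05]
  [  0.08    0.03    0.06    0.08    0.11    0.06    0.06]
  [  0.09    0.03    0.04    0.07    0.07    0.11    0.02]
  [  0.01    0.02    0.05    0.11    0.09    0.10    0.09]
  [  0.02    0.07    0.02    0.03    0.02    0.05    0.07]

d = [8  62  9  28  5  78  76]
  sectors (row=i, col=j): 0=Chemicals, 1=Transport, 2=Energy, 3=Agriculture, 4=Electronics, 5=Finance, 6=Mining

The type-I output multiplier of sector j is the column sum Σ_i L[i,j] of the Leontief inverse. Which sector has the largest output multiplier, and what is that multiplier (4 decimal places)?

Mining (1.8059)

Form M = I − A:
  [  0.95   -0.08   -0.08   -0.01   -0.08   -0.01   -0.10]
  [ -0.10    0.99   -0.07   -0.08   -0.08   -0.06   -0.09]
  [ -0.08   -0.03    0.91   -0.06   -0.01   -0.01   -0.05]
  [ -0.08   -0.03   -0.06    0.92   -0.11   -0.06   -0.06]
  [ -0.09   -0.03   -0.04   -0.07    0.93   -0.11   -0.02]
  [ -0.01   -0.02   -0.05   -0.11   -0.09    0.90   -0.09]
  [ -0.02   -0.07   -0.02   -0.03   -0.02   -0.05    0.93]
Leontief inverse L = M⁻¹:
  [  1.0927    0.1081    0.1185    0.0482    0.1179    0.0463    0.1445]
  [  0.1473    1.0458    0.1166    0.1275    0.1323    0.1053    0.1446]
  [  0.1141    0.0542    1.1246    0.0894    0.0423    0.0334    0.0879]
  [  0.1298    0.0631    0.1064    1.1299    0.1643    0.1085    0.1127]
  [  0.1328    0.0591    0.0835    0.1184    1.1233    0.1555    0.0713]
  [  0.0556    0.0499    0.0923    0.1643    0.1441    1.1525    0.1410]
  [  0.0471    0.0882    0.0457    0.0604    0.0506    0.0784    1.1039]
Total output x = L · d:
  x_0 = 1.0927·8 + 0.1081·62 + 0.1185·9 + 0.0482·28 + 0.1179·5 + 0.0463·78 + 0.1445·76 = 33.0383
  x_1 = 0.1473·8 + 1.0458·62 + 0.1166·9 + 0.1275·28 + 0.1323·5 + 0.1053·78 + 0.1446·76 = 90.5019
  x_2 = 0.1141·8 + 0.0542·62 + 1.1246·9 + 0.0894·28 + 0.0423·5 + 0.0334·78 + 0.0879·76 = 26.3905
  x_3 = 0.1298·8 + 0.0631·62 + 0.1064·9 + 1.1299·28 + 0.1643·5 + 0.1085·78 + 0.1127·76 = 55.3995
  x_4 = 0.1328·8 + 0.0591·62 + 0.0835·9 + 0.1184·28 + 1.1233·5 + 0.1555·78 + 0.0713·76 = 31.9562
  x_5 = 0.0556·8 + 0.0499·62 + 0.0923·9 + 0.1643·28 + 0.1441·5 + 1.1525·78 + 0.1410·76 = 110.2992
  x_6 = 0.0471·8 + 0.0882·62 + 0.0457·9 + 0.0604·28 + 0.0506·5 + 0.0784·78 + 1.1039·76 = 98.2148
Output multipliers (column sums of L):
  Chemicals: 1.7195
  Transport: 1.4683
  Energy: 1.6876
  Agriculture: 1.7382
  Electronics: 1.7746
  Finance: 1.6800
  Mining: 1.8059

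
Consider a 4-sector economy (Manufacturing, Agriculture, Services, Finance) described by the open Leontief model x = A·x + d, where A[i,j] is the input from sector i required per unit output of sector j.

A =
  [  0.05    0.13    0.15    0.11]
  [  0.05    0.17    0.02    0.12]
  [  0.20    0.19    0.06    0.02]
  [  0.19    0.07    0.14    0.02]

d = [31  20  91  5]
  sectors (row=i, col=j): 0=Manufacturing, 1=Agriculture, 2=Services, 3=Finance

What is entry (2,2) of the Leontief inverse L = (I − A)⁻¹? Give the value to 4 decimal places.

Form M = I − A:
  [  0.95   -0.13   -0.15   -0.11]
  [ -0.05    0.83   -0.02   -0.12]
  [ -0.20   -0.19    0.94   -0.02]
  [ -0.19   -0.07   -0.14    0.98]
Leontief inverse L = M⁻¹:
  [  1.1423    0.2410    0.2115    0.1620]
  [  0.1142    1.2528    0.0698    0.1676]
  [  0.2718    0.3083    1.1274    0.0913]
  [  0.2684    0.1803    0.2071    1.0768]
Total output x = L · d:
  x_0 = 1.1423·31 + 0.2410·20 + 0.2115·91 + 0.1620·5 = 60.2899
  x_1 = 0.1142·31 + 1.2528·20 + 0.0698·91 + 0.1676·5 = 35.7899
  x_2 = 0.2718·31 + 0.3083·20 + 1.1274·91 + 0.0913·5 = 117.6395
  x_3 = 0.2684·31 + 0.1803·20 + 0.2071·91 + 1.0768·5 = 36.1530

L[2,2] = 1.1274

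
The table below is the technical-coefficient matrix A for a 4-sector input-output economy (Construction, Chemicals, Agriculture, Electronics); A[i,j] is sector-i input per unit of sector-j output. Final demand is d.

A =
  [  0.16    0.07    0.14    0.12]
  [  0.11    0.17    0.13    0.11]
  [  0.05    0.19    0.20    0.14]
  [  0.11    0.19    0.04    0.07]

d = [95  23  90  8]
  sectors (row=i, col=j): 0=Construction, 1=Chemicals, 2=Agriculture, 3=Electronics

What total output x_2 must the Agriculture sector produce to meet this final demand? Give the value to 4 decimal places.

148.9089

Form M = I − A:
  [  0.84   -0.07   -0.14   -0.12]
  [ -0.11    0.83   -0.13   -0.11]
  [ -0.05   -0.19    0.80   -0.14]
  [ -0.11   -0.19   -0.04    0.93]
Leontief inverse L = M⁻¹:
  [  1.2655    0.2209    0.2689    0.2299]
  [  0.2206    1.3365    0.2671    0.2268]
  [  0.1668    0.3865    1.3556    0.2713]
  [  0.2019    0.3158    0.1447    1.1605]
Total output x = L · d:
  x_0 = 1.2655·95 + 0.2209·23 + 0.2689·90 + 0.2299·8 = 151.3405
  x_1 = 0.2206·95 + 1.3365·23 + 0.2671·90 + 0.2268·8 = 77.5521
  x_2 = 0.1668·95 + 0.3865·23 + 1.3556·90 + 0.2713·8 = 148.9089
  x_3 = 0.2019·95 + 0.3158·23 + 0.1447·90 + 1.1605·8 = 48.7513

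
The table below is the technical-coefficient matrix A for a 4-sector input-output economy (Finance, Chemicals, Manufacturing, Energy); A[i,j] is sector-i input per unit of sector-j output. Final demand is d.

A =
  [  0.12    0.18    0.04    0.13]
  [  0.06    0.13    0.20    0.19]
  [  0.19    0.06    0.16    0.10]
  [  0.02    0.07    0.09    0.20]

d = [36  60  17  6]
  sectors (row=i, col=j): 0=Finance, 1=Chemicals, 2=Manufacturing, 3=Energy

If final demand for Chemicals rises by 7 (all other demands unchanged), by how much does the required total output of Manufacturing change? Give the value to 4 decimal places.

1.1739

Form M = I − A:
  [  0.88   -0.18   -0.04   -0.13]
  [ -0.06    0.87   -0.20   -0.19]
  [ -0.19   -0.06    0.84   -0.10]
  [ -0.02   -0.07   -0.09    0.80]
Leontief inverse L = M⁻¹:
  [  1.1950    0.2804    0.1537    0.2800]
  [  0.1663    1.2366    0.3413    0.3634]
  [  0.2914    0.1677    1.2706    0.2460]
  [  0.0772    0.1341    0.1767    1.3165]
Total output x = L · d:
  x_0 = 1.1950·36 + 0.2804·60 + 0.1537·17 + 0.2800·6 = 64.1350
  x_1 = 0.1663·36 + 1.2366·60 + 0.3413·17 + 0.3634·6 = 88.1629
  x_2 = 0.2914·36 + 0.1677·60 + 1.2706·17 + 0.2460·6 = 43.6286
  x_3 = 0.0772·36 + 0.1341·60 + 0.1767·17 + 1.3165·6 = 21.7258
Δx_2 = L[2,1] · Δd_1 = 0.1677 · 7 = 1.1739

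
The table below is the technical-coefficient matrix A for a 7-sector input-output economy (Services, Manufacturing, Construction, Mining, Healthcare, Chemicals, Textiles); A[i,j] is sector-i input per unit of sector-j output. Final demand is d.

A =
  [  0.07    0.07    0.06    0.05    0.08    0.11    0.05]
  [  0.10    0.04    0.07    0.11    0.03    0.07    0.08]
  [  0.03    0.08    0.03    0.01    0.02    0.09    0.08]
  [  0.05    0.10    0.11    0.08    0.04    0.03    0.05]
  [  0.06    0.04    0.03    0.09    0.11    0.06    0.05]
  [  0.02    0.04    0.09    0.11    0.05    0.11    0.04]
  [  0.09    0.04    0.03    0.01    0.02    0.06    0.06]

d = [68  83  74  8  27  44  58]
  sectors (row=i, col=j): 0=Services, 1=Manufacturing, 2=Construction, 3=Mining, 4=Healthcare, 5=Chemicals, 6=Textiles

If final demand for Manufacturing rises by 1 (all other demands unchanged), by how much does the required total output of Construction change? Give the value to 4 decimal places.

Form M = I − A:
  [  0.93   -0.07   -0.06   -0.05   -0.08   -0.11   -0.05]
  [ -0.10    0.96   -0.07   -0.11   -0.03   -0.07   -0.08]
  [ -0.03   -0.08    0.97   -0.01   -0.02   -0.09   -0.08]
  [ -0.05   -0.10   -0.11    0.92   -0.04   -0.03   -0.05]
  [ -0.06   -0.04   -0.03   -0.09    0.89   -0.06   -0.05]
  [ -0.02   -0.04   -0.09   -0.11   -0.05    0.89   -0.04]
  [ -0.09   -0.04   -0.03   -0.01   -0.02   -0.06    0.94]
Leontief inverse L = M⁻¹:
  [  1.1192    0.1194    0.1139    0.1109    0.1244    0.1781    0.0995]
  [  0.1508    1.0944    0.1259    0.1651    0.0713    0.1366    0.1303]
  [  0.0662    0.1114    1.0665    0.0507    0.0462    0.1374    0.1148]
  [  0.0984    0.1493    0.1589    1.1311    0.0756    0.0899    0.0995]
  [  0.1055    0.0861    0.0785    0.1446    1.1529    0.1167    0.0936]
  [  0.0622    0.0896    0.1429    0.1650    0.0869    1.1700    0.0863]
  [  0.1230    0.0707    0.0628    0.0449    0.0473    0.1054    1.0911]
Total output x = L · d:
  x_0 = 1.1192·68 + 0.1194·83 + 0.1139·74 + 0.1109·8 + 0.1244·27 + 0.1781·44 + 0.0995·58 = 112.2944
  x_1 = 0.1508·68 + 1.0944·83 + 0.1259·74 + 0.1651·8 + 0.0713·27 + 0.1366·44 + 0.1303·58 = 127.2240
  x_2 = 0.0662·68 + 0.1114·83 + 1.0665·74 + 0.0507·8 + 0.0462·27 + 0.1374·44 + 0.1148·58 = 107.0241
  x_3 = 0.0984·68 + 0.1493·83 + 0.1589·74 + 1.1311·8 + 0.0756·27 + 0.0899·44 + 0.0995·58 = 51.6549
  x_4 = 0.1055·68 + 0.0861·83 + 0.0785·74 + 0.1446·8 + 1.1529·27 + 0.1167·44 + 0.0936·58 = 62.9796
  x_5 = 0.0622·68 + 0.0896·83 + 0.1429·74 + 0.1650·8 + 0.0869·27 + 1.1700·44 + 0.0863·58 = 82.3993
  x_6 = 0.1230·68 + 0.0707·83 + 0.0628·74 + 0.0449·8 + 0.0473·27 + 0.1054·44 + 1.0911·58 = 88.4322
Δx_2 = L[2,1] · Δd_1 = 0.1114 · 1 = 0.1114

0.1114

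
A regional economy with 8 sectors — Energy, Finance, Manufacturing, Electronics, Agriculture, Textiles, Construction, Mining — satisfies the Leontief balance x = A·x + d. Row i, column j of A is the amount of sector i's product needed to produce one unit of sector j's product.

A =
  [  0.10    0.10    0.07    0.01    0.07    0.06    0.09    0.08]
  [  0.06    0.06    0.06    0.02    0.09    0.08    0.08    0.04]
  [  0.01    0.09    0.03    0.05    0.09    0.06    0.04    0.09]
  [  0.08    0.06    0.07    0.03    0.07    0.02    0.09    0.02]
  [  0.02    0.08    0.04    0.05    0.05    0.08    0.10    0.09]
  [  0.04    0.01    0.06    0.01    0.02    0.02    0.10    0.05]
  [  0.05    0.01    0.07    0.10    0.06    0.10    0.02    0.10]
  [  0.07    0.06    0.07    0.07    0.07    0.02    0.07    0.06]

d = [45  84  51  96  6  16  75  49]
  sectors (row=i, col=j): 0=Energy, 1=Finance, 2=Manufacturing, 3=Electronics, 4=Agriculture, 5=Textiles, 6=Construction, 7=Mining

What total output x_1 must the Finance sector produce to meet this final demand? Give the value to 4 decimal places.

Form M = I − A:
  [  0.90   -0.10   -0.07   -0.01   -0.07   -0.06   -0.09   -0.08]
  [ -0.06    0.94   -0.06   -0.02   -0.09   -0.08   -0.08   -0.04]
  [ -0.01   -0.09    0.97   -0.05   -0.09   -0.06   -0.04   -0.09]
  [ -0.08   -0.06   -0.07    0.97   -0.07   -0.02   -0.09   -0.02]
  [ -0.02   -0.08   -0.04   -0.05    0.95   -0.08   -0.10   -0.09]
  [ -0.04   -0.01   -0.06   -0.01   -0.02    0.98   -0.10   -0.05]
  [ -0.05   -0.01   -0.07   -0.10   -0.06   -0.10    0.98   -0.10]
  [ -0.07   -0.06   -0.07   -0.07   -0.07   -0.02   -0.07    0.94]
Leontief inverse L = M⁻¹:
  [  1.1596    0.1657    0.1357    0.0600    0.1435    0.1263    0.1699    0.1585]
  [  0.1066    1.1124    0.1137    0.0618    0.1485    0.1349    0.1474    0.1057]
  [  0.0545    0.1390    1.0808    0.0892    0.1459    0.1083    0.1051    0.1468]
  [  0.1245    0.1113    0.1195    1.0693    0.1268    0.0732    0.1498    0.0815]
  [  0.0702    0.1305    0.0974    0.0955    1.1112    0.1339    0.1679    0.1543]
  [  0.0709    0.0431    0.0953    0.0415    0.0593    1.0558    0.1383    0.0944]
  [  0.1007    0.0655    0.1260    0.1408    0.1199    0.1466    1.0918    0.1618]
  [  0.1207    0.1175    0.1254    0.1132    0.1334    0.0749    0.1378    1.1249]
Total output x = L · d:
  x_0 = 1.1596·45 + 0.1657·84 + 0.1357·51 + 0.0600·96 + 0.1435·6 + 0.1263·16 + 0.1699·75 + 0.1585·49 = 102.1745
  x_1 = 0.1066·45 + 1.1124·84 + 0.1137·51 + 0.0618·96 + 0.1485·6 + 0.1349·16 + 0.1474·75 + 0.1057·49 = 129.2447
  x_2 = 0.0545·45 + 0.1390·84 + 1.0808·51 + 0.0892·96 + 0.1459·6 + 0.1083·16 + 0.1051·75 + 0.1468·49 = 95.5026
  x_3 = 0.1245·45 + 0.1113·84 + 0.1195·51 + 1.0693·96 + 0.1268·6 + 0.0732·16 + 0.1498·75 + 0.0815·49 = 140.8611
  x_4 = 0.0702·45 + 0.1305·84 + 0.0974·51 + 0.0955·96 + 1.1112·6 + 0.1339·16 + 0.1679·75 + 0.1543·49 = 57.2273
  x_5 = 0.0709·45 + 0.0431·84 + 0.0953·51 + 0.0415·96 + 0.0593·6 + 1.0558·16 + 0.1383·75 + 0.0944·49 = 47.9073
  x_6 = 0.1007·45 + 0.0655·84 + 0.1260·51 + 0.1408·96 + 0.1199·6 + 0.1466·16 + 1.0918·75 + 0.1618·49 = 122.8557
  x_7 = 0.1207·45 + 0.1175·84 + 0.1254·51 + 0.1132·96 + 0.1334·6 + 0.0749·16 + 0.1378·75 + 1.1249·49 = 100.0173

129.2447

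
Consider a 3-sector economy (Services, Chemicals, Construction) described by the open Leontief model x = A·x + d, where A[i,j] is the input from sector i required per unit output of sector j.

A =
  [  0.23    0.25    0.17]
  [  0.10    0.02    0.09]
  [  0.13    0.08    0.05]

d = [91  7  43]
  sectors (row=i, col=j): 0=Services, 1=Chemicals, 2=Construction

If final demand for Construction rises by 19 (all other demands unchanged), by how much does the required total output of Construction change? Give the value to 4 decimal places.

20.9518

Form M = I − A:
  [  0.77   -0.25   -0.17]
  [ -0.10    0.98   -0.09]
  [ -0.13   -0.08    0.95]
Leontief inverse L = M⁻¹:
  [  1.3962    0.3795    0.2858]
  [  0.1613    1.0722    0.1304]
  [  0.2046    0.1422    1.1027]
Total output x = L · d:
  x_0 = 1.3962·91 + 0.3795·7 + 0.2858·43 = 142.0044
  x_1 = 0.1613·91 + 1.0722·7 + 0.1304·43 = 27.7894
  x_2 = 0.2046·91 + 0.1422·7 + 1.1027·43 = 67.0355
Δx_2 = L[2,2] · Δd_2 = 1.1027 · 19 = 20.9518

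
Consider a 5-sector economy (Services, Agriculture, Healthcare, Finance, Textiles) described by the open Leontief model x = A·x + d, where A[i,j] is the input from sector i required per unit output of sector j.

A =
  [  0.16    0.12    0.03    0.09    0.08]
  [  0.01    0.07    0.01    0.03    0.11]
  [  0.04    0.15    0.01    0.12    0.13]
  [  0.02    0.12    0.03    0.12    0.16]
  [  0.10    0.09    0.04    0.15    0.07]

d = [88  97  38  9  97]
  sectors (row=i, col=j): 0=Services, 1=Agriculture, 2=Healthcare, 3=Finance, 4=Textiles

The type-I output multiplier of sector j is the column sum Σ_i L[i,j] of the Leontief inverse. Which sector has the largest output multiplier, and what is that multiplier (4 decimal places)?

Textiles (1.9196)

Form M = I − A:
  [  0.84   -0.12   -0.03   -0.09   -0.08]
  [ -0.01    0.93   -0.01   -0.03   -0.11]
  [ -0.04   -0.15    0.99   -0.12   -0.13]
  [ -0.02   -0.12   -0.03    0.88   -0.16]
  [ -0.10   -0.09   -0.04   -0.15    0.93]
Leontief inverse L = M⁻¹:
  [  1.2189    0.2029    0.0507    0.1665    0.1646]
  [  0.0335    1.1062    0.0203    0.0692    0.1485]
  [  0.0812    0.2216    1.0291    0.1920    0.2101]
  [  0.0619    0.1938    0.0499    1.1972    0.2412]
  [  0.1478    0.1697    0.0597    0.2260    1.1553]
Total output x = L · d:
  x_0 = 1.2189·88 + 0.2029·97 + 0.0507·38 + 0.1665·9 + 0.1646·97 = 146.3264
  x_1 = 0.0335·88 + 1.1062·97 + 0.0203·38 + 0.0692·9 + 0.1485·97 = 126.0344
  x_2 = 0.0812·88 + 0.2216·97 + 1.0291·38 + 0.1920·9 + 0.2101·97 = 89.8519
  x_3 = 0.0619·88 + 0.1938·97 + 0.0499·38 + 1.1972·9 + 0.2412·97 = 60.3162
  x_4 = 0.1478·88 + 0.1697·97 + 0.0597·38 + 0.2260·9 + 1.1553·97 = 145.8250
Output multipliers (column sums of L):
  Services: 1.5432
  Agriculture: 1.8941
  Healthcare: 1.2096
  Finance: 1.8509
  Textiles: 1.9196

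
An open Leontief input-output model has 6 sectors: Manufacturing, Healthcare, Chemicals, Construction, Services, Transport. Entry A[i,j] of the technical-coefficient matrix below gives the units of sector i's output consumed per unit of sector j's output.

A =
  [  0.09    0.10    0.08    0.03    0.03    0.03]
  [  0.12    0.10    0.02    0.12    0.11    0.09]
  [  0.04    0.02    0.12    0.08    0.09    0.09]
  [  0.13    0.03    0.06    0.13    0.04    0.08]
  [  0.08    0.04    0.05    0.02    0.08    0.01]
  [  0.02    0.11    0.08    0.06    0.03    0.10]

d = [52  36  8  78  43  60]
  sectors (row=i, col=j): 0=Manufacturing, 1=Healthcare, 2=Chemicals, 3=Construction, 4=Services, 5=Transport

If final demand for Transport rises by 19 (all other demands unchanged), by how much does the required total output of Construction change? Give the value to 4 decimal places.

Form M = I − A:
  [  0.91   -0.10   -0.08   -0.03   -0.03   -0.03]
  [ -0.12    0.90   -0.02   -0.12   -0.11   -0.09]
  [ -0.04   -0.02    0.88   -0.08   -0.09   -0.09]
  [ -0.13   -0.03   -0.06    0.87   -0.04   -0.08]
  [ -0.08   -0.04   -0.05   -0.02    0.92   -0.01]
  [ -0.02   -0.11   -0.08   -0.06   -0.03    0.90]
Leontief inverse L = M⁻¹:
  [  1.1423    0.1443    0.1231    0.0773    0.0723    0.0725]
  [  0.2026    1.1676    0.0811    0.1897    0.1673    0.1503]
  [  0.0942    0.0643    1.1760    0.1331    0.1362    0.1405]
  [  0.1966    0.0842    0.1178    1.1898    0.0841    0.1334]
  [  0.1184    0.0704    0.0821    0.0493    1.1106    0.0359]
  [  0.0756    0.1596    0.1278    0.1177    0.0768    1.1537]
Total output x = L · d:
  x_0 = 1.1423·52 + 0.1443·36 + 0.1231·8 + 0.0773·78 + 0.0723·43 + 0.0725·60 = 79.0652
  x_1 = 0.2026·52 + 1.1676·36 + 0.0811·8 + 0.1897·78 + 0.1673·43 + 0.1503·60 = 84.2279
  x_2 = 0.0942·52 + 0.0643·36 + 1.1760·8 + 0.1331·78 + 0.1362·43 + 0.1405·60 = 41.2863
  x_3 = 0.1966·52 + 0.0842·36 + 0.1178·8 + 1.1898·78 + 0.0841·43 + 0.1334·60 = 118.6191
  x_4 = 0.1184·52 + 0.0704·36 + 0.0821·8 + 0.0493·78 + 1.1106·43 + 0.0359·60 = 63.1033
  x_5 = 0.0756·52 + 0.1596·36 + 0.1278·8 + 0.1177·78 + 0.0768·43 + 1.1537·60 = 92.3995
Δx_3 = L[3,5] · Δd_5 = 0.1334 · 19 = 2.5354

2.5354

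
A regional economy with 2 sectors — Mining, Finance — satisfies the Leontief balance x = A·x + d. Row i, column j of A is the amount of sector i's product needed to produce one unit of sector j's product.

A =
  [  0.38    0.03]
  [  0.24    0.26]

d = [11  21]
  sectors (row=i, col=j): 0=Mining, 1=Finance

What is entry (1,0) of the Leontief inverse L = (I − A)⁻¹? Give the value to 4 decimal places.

L[1,0] = 0.5314

Form M = I − A:
  [  0.62   -0.03]
  [ -0.24    0.74]
Leontief inverse L = M⁻¹:
  [  1.6386    0.0664]
  [  0.5314    1.3729]
Total output x = L · d:
  x_0 = 1.6386·11 + 0.0664·21 = 19.4198
  x_1 = 0.5314·11 + 1.3729·21 = 34.6767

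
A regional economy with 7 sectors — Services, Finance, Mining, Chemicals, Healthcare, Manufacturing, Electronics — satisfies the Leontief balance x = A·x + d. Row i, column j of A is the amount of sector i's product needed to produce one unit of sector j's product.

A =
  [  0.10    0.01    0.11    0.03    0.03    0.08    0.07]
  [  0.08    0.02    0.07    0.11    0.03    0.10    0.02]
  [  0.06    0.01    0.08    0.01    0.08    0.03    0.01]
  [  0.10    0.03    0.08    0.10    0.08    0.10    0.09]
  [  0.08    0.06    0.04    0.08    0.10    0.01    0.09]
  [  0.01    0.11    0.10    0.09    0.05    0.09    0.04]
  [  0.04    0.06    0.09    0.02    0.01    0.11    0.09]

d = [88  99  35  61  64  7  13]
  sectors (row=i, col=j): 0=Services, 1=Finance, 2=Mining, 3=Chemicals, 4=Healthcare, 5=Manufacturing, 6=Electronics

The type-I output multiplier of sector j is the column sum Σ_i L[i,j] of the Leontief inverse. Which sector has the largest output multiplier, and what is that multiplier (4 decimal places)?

Form M = I − A:
  [  0.90   -0.01   -0.11   -0.03   -0.03   -0.08   -0.07]
  [ -0.08    0.98   -0.07   -0.11   -0.03   -0.10   -0.02]
  [ -0.06   -0.01    0.92   -0.01   -0.08   -0.03   -0.01]
  [ -0.10   -0.03   -0.08    0.90   -0.08   -0.10   -0.09]
  [ -0.08   -0.06   -0.04   -0.08    0.90   -0.01   -0.09]
  [ -0.01   -0.11   -0.10   -0.09   -0.05    0.91   -0.04]
  [ -0.04   -0.06   -0.09   -0.02   -0.01   -0.11    0.91]
Leontief inverse L = M⁻¹:
  [  1.1464    0.0414    0.1743    0.0671    0.0696    0.1326    0.1104]
  [  0.1318    1.0543    0.1366    0.1587    0.0753    0.1581    0.0649]
  [  0.0931    0.0290    1.1181    0.0355    0.1102    0.0578    0.0370]
  [  0.1679    0.0765    0.1669    1.1612    0.1377    0.1762    0.1526]
  [  0.1387    0.0932    0.1063    0.1292    1.1452    0.0700    0.1430]
  [  0.0666    0.1479    0.1704    0.1485    0.1006    1.1544    0.0856]
  [  0.0816    0.0948    0.1527    0.0618    0.0467    0.1662    1.1270]
Total output x = L · d:
  x_0 = 1.1464·88 + 0.0414·99 + 0.1743·35 + 0.0671·61 + 0.0696·64 + 0.1326·7 + 0.1104·13 = 122.0030
  x_1 = 0.1318·88 + 1.0543·99 + 0.1366·35 + 0.1587·61 + 0.0753·64 + 0.1581·7 + 0.0649·13 = 137.2069
  x_2 = 0.0931·88 + 0.0290·99 + 1.1181·35 + 0.0355·61 + 0.1102·64 + 0.0578·7 + 0.0370·13 = 60.2999
  x_3 = 0.1679·88 + 0.0765·99 + 0.1669·35 + 1.1612·61 + 0.1377·64 + 0.1762·7 + 0.1526·13 = 111.0584
  x_4 = 0.1387·88 + 0.0932·99 + 0.1063·35 + 0.1292·61 + 1.1452·64 + 0.0700·7 + 0.1430·13 = 108.6709
  x_5 = 0.0666·88 + 0.1479·99 + 0.1704·35 + 0.1485·61 + 0.1006·64 + 1.1544·7 + 0.0856·13 = 51.1546
  x_6 = 0.0816·88 + 0.0948·99 + 0.1527·35 + 0.0618·61 + 0.0467·64 + 0.1662·7 + 1.1270·13 = 44.4774
Output multipliers (column sums of L):
  Services: 1.8261
  Finance: 1.5371
  Mining: 2.0252
  Chemicals: 1.7619
  Healthcare: 1.6854
  Manufacturing: 1.9152
  Electronics: 1.7205

Mining (2.0252)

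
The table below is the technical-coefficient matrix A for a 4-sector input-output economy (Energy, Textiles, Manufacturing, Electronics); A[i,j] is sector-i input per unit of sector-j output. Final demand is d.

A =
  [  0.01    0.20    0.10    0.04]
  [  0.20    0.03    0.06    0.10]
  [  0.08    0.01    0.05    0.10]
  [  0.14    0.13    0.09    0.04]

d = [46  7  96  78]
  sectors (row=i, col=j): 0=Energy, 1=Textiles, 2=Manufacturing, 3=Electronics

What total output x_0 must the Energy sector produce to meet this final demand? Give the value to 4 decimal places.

70.9954

Form M = I − A:
  [  0.99   -0.20   -0.10   -0.04]
  [ -0.20    0.97   -0.06   -0.10]
  [ -0.08   -0.01    0.95   -0.10]
  [ -0.14   -0.13   -0.09    0.96]
Leontief inverse L = M⁻¹:
  [  1.0805    0.2354    0.1365    0.0838]
  [  0.2508    1.1021    0.1089    0.1366]
  [  0.1149    0.0513    1.0796    0.1226]
  [  0.2023    0.1884    0.1359    1.0839]
Total output x = L · d:
  x_0 = 1.0805·46 + 0.2354·7 + 0.1365·96 + 0.0838·78 = 70.9954
  x_1 = 0.2508·46 + 1.1021·7 + 0.1089·96 + 0.1366·78 = 40.3618
  x_2 = 0.1149·46 + 0.0513·7 + 1.0796·96 + 0.1226·78 = 118.8467
  x_3 = 0.2023·46 + 0.1884·7 + 0.1359·96 + 1.0839·78 = 108.2110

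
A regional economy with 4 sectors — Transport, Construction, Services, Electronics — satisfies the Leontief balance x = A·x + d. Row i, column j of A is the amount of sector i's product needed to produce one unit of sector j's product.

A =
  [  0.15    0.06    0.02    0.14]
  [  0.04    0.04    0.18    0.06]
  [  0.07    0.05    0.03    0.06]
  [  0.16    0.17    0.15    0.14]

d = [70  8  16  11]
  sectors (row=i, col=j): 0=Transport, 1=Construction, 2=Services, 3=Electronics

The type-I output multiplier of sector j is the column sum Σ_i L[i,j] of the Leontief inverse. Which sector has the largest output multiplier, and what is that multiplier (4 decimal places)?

Transport (1.6922)

Form M = I − A:
  [  0.85   -0.06   -0.02   -0.14]
  [ -0.04    0.96   -0.18   -0.06]
  [ -0.07   -0.05    0.97   -0.06]
  [ -0.16   -0.17   -0.15    0.86]
Leontief inverse L = M⁻¹:
  [  1.2290    0.1189    0.0805    0.2140]
  [  0.0883    1.0771    0.2179    0.1047]
  [  0.1096    0.0795    1.0630    0.0976]
  [  0.2652    0.2489    0.2435    1.2403]
Total output x = L · d:
  x_0 = 1.2290·70 + 0.1189·8 + 0.0805·16 + 0.2140·11 = 90.6208
  x_1 = 0.0883·70 + 1.0771·8 + 0.2179·16 + 0.1047·11 = 19.4389
  x_2 = 0.1096·70 + 0.0795·8 + 1.0630·16 + 0.0976·11 = 26.3930
  x_3 = 0.2652·70 + 0.2489·8 + 0.2435·16 + 1.2403·11 = 38.0964
Output multipliers (column sums of L):
  Transport: 1.6922
  Construction: 1.5244
  Services: 1.6049
  Electronics: 1.6566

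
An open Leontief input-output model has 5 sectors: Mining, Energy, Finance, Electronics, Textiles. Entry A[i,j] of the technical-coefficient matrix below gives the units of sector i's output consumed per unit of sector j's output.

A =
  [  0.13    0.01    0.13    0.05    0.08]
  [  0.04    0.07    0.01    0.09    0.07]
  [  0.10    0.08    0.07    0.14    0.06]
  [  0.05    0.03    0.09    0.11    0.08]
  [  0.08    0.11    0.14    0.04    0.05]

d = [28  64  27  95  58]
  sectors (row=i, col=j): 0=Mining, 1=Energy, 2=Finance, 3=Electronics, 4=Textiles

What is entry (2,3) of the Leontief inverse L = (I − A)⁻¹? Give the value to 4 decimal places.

L[2,3] = 0.2045

Form M = I − A:
  [  0.87   -0.01   -0.13   -0.05   -0.08]
  [ -0.04    0.93   -0.01   -0.09   -0.07]
  [ -0.10   -0.08    0.93   -0.14   -0.06]
  [ -0.05   -0.03   -0.09    0.89   -0.08]
  [ -0.08   -0.11   -0.14   -0.04    0.95]
Leontief inverse L = M⁻¹:
  [  1.1920    0.0481    0.1965    0.1084    0.1255]
  [  0.0727    1.0963    0.0494    0.1272    0.1007]
  [  0.1579    0.1191    1.1351    0.2045    0.1110]
  [  0.0976    0.0653    0.1451    1.1639    0.1202]
  [  0.1362    0.1513    0.1957    0.1030    1.0963]
Total output x = L · d:
  x_0 = 1.1920·28 + 0.0481·64 + 0.1965·27 + 0.1084·95 + 0.1255·58 = 59.3293
  x_1 = 0.0727·28 + 1.0963·64 + 0.0494·27 + 0.1272·95 + 0.1007·58 = 91.4650
  x_2 = 0.1579·28 + 0.1191·64 + 1.1351·27 + 0.2045·95 + 0.1110·58 = 68.5496
  x_3 = 0.0976·28 + 0.0653·64 + 0.1451·27 + 1.1639·95 + 0.1202·58 = 128.3726
  x_4 = 0.1362·28 + 0.1513·64 + 0.1957·27 + 0.1030·95 + 1.0963·58 = 92.1467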